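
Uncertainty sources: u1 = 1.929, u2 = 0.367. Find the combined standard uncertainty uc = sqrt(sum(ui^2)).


uc = sqrt(1.929^2 + 0.367^2)
uc = sqrt(3.85573)
uc = 1.9636

1.9636


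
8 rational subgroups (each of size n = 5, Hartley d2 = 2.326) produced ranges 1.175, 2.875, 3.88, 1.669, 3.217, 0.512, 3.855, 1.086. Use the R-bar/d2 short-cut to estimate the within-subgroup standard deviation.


R_bar = (1.175 + 2.875 + 3.88 + 1.669 + 3.217 + 0.512 + 3.855 + 1.086) / 8
R_bar = 18.269 / 8 = 2.283625
sigma_hat = R_bar / d2 = 2.283625 / 2.326 = 0.9818

0.9818


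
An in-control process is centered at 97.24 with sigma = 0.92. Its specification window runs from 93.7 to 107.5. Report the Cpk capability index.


Cpu = (USL - mean) / (3*sigma) = (107.5 - 97.24) / (3*0.92) = 3.7174
Cpl = (mean - LSL) / (3*sigma) = (97.24 - 93.7) / (3*0.92) = 1.2826
Cpk = min(Cpu, Cpl) = 1.2826

1.2826


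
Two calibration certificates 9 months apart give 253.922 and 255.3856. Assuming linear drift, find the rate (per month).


rate = (v2 - v1) / months
= (255.3856 - 253.922) / 9
= 1.4636 / 9
= 0.1626

0.1626


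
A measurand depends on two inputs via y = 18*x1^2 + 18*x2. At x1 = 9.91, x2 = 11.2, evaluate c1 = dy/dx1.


y = 18*x1^2 + 18*x2
dy/dx1 = 2*18*x1
Evaluate at x1 = 9.91: c1 = 36 * 9.91
c1 = 356.7600

356.7600


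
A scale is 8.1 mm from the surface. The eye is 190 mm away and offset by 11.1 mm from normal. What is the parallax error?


error = h * offset / d
= 8.1 * 11.1 / 190
= 0.4732

0.4732


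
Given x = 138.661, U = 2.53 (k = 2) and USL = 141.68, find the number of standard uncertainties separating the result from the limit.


u = U / k = 2.53 / 2 = 1.265
margin = |USL - x| = |141.68 - 138.661| = 3.019
z = margin / u = 3.019 / 1.265
z = 2.3866

2.3866


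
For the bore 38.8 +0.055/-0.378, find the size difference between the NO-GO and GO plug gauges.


GO = nominal - lower_tol (smallest hole = maximum material condition)
GO = 38.8 - 0.378 = 38.422
NO-GO = nominal + upper_tol (largest hole = least material condition)
NO-GO = 38.8 + 0.055 = 38.855
spread = NO-GO - GO = 38.855 - 38.422 = 0.4330

0.4330


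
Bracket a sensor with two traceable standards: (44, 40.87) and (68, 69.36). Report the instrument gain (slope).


slope = (y2 - y1) / (x2 - x1)
= (69.36 - 40.87) / (68 - 44)
= 28.4900 / 24
= 1.1871

1.1871


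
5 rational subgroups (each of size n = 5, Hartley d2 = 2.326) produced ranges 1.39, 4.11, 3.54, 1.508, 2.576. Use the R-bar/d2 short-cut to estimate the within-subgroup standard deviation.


R_bar = (1.39 + 4.11 + 3.54 + 1.508 + 2.576) / 5
R_bar = 13.124 / 5 = 2.6248
sigma_hat = R_bar / d2 = 2.6248 / 2.326 = 1.1285

1.1285


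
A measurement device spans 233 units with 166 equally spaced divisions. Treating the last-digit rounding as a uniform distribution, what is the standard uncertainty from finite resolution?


resolution = range / divisions
resolution = 233 / 166 = 1.4036145
u_res = resolution / (2*sqrt(3))
u_res = 1.4036145 / 3.4641016
u_res = 0.4052

0.4052


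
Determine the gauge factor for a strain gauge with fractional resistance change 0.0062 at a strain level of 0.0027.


GF = (dR/R) / epsilon
= 0.0062 / 0.0027
= 2.2963

2.2963


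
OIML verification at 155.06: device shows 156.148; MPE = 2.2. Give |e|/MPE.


e = indication - reference = 156.148 - 155.06 = 1.0880
|e| = 1.0880
ratio = |e| / MPE = 1.0880 / 2.2
ratio = 0.4945

0.4945


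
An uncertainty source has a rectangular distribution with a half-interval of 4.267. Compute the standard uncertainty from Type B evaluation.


u_B = half_width / sqrt(3)
u_B = 4.267 / 1.7320508
u_B = 2.4636

2.4636


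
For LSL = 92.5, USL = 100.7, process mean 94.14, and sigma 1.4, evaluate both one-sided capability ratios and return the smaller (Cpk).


Cpu = (USL - mean) / (3*sigma) = (100.7 - 94.14) / (3*1.4) = 1.5619
Cpl = (mean - LSL) / (3*sigma) = (94.14 - 92.5) / (3*1.4) = 0.3905
Cpk = min(Cpu, Cpl) = 0.3905

0.3905


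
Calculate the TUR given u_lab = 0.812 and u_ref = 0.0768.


TUR = u_lab / u_ref
= 0.812 / 0.0768
= 10.5729

10.5729


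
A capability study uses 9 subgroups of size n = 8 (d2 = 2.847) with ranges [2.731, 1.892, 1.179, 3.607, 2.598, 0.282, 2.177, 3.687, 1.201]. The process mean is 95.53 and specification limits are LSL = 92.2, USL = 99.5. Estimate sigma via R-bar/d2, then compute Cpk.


R_bar = (2.731 + 1.892 + 1.179 + 3.607 + 2.598 + 0.282 + 2.177 + 3.687 + 1.201) / 9 = 2.1504444
sigma = R_bar / d2 = 2.1504444 / 2.847 = 0.75533699
Cp = (USL - LSL)/(6*sigma) = (99.5 - 92.2)/(6*0.75533699) = 1.6108
Cpu = (99.5 - 95.53)/(3*0.75533699) = 1.7520
Cpl = (95.53 - 92.2)/(3*0.75533699) = 1.4695
Cpk = min(Cpu, Cpl) = 1.4695

1.4695


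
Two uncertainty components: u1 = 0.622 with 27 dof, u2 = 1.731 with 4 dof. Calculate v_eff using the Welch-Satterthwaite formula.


uc = sqrt(u1^2 + u2^2) = sqrt(0.622^2 + 1.731^2) = 1.8393599
v_eff = uc^4 / (u1^4/v1 + u2^4/v2)
= 1.8393599^4 / (0.622^4/27 + 1.731^4/4)
= 11.446346 / 2.2500885
v_eff = 5.0871

5.0871


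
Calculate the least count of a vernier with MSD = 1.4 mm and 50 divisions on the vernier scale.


LC = MSD / n_div
= 1.4 / 50
= 0.0280

0.0280


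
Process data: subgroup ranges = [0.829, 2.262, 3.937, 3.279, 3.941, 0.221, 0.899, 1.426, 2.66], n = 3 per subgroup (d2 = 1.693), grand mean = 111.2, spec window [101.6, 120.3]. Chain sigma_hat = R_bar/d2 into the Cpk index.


R_bar = (0.829 + 2.262 + 3.937 + 3.279 + 3.941 + 0.221 + 0.899 + 1.426 + 2.66) / 9 = 2.1615556
sigma = R_bar / d2 = 2.1615556 / 1.693 = 1.2767605
Cp = (USL - LSL)/(6*sigma) = (120.3 - 101.6)/(6*1.2767605) = 2.4411
Cpu = (120.3 - 111.2)/(3*1.2767605) = 2.3758
Cpl = (111.2 - 101.6)/(3*1.2767605) = 2.5063
Cpk = min(Cpu, Cpl) = 2.3758

2.3758


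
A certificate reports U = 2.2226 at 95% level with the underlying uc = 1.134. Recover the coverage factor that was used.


k = U / uc
k = 2.2226 / 1.134
k = 1.96

1.96


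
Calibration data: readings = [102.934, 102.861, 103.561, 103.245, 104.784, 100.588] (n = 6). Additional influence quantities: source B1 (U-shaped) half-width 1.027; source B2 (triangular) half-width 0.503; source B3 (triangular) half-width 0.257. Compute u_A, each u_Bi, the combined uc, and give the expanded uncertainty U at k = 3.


mean = (102.934 + 102.861 + 103.561 + 103.245 + 104.784 + 100.588) / 6 = 102.9955
s = sqrt(sum((x - mean)^2)/(n-1)) = 1.3710362
u_A = s / sqrt(n) = 1.3710362 / sqrt(6) = 0.55972318
u_B1 = 1.027 / sqrt(2) = 0.72619866
u_B2 = 0.503 / sqrt(6) = 0.20534889
u_B3 = 0.257 / sqrt(6) = 0.10491981
uc = sqrt(0.55972318^2 + 0.72619866^2 + 0.20534889^2 + 0.10491981^2) = 0.94542629
U = k * uc = 3 * 0.94542629
U = 2.8363

2.8363


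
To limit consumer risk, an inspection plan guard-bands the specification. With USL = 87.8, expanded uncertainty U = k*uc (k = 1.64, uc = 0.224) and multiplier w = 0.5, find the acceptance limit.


U = k * uc = 1.64 * 0.224 = 0.36736
guard band g = w * U = 0.5 * 0.36736 = 0.18368
AL = USL - g = 87.8 - 0.18368
AL = 87.6163

87.6163


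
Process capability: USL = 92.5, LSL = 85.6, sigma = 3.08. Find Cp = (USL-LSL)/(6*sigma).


Cp = (USL - LSL) / (6 * sigma)
= (92.5 - 85.6) / (6 * 3.08)
= 6.9000 / 18.4800
= 0.3734

0.3734


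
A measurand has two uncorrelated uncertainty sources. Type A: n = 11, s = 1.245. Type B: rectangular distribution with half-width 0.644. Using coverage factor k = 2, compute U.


u_A = s / sqrt(n) = 1.245 / sqrt(11) = 0.37538162
u_B = half_width / sqrt(3) = 0.644 / sqrt(3) = 0.37181357
uc = sqrt(u_A^2 + u_B^2) = sqrt(0.37538162^2 + 0.37181357^2) = 0.52835281
U = k * uc = 2 * 0.52835281
U = 1.0567

1.0567


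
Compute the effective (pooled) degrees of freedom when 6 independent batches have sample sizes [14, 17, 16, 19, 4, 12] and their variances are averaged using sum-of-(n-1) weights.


nu = sum_i (n_i - 1)
nu = ((14 - 1) + (17 - 1) + (16 - 1) + (19 - 1) + (4 - 1) + (12 - 1))
nu = 13 + 16 + 15 + 18 + 3 + 11
nu = 76

76


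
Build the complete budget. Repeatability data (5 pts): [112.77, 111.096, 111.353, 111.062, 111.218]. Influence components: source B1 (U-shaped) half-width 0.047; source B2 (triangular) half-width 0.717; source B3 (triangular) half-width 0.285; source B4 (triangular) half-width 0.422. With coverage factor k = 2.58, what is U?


mean = (112.77 + 111.096 + 111.353 + 111.062 + 111.218) / 5 = 111.4998
s = sqrt(sum((x - mean)^2)/(n-1)) = 0.71921707
u_A = s / sqrt(n) = 0.71921707 / sqrt(5) = 0.32164365
u_B1 = 0.047 / sqrt(2) = 0.033234019
u_B2 = 0.717 / sqrt(6) = 0.29271402
u_B3 = 0.285 / sqrt(6) = 0.11635076
u_B4 = 0.422 / sqrt(6) = 0.17228078
uc = sqrt(0.32164365^2 + 0.033234019^2 + 0.29271402^2 + 0.11635076^2 + 0.17228078^2) = 0.48317575
U = k * uc = 2.58 * 0.48317575
U = 1.2466

1.2466


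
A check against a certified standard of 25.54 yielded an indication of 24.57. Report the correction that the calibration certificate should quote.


Correction = standard - reading
= 25.54 - 24.57
= 0.9700

0.9700


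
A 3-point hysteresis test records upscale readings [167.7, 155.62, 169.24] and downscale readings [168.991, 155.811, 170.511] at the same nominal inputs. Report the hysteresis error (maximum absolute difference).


|167.7 - 168.991| = 1.2910
|155.62 - 155.811| = 0.1910
|169.24 - 170.511| = 1.2710
hysteresis = max(diffs) = 1.2910

1.2910


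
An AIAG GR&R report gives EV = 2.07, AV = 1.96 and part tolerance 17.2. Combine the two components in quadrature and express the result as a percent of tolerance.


GRR = sqrt(EV^2 + AV^2) = sqrt(2.07^2 + 1.96^2) = 2.8507017
%GRR = GRR / tol * 100 = 2.8507017 / 17.2 * 100
%GRR = 16.5738

16.5738


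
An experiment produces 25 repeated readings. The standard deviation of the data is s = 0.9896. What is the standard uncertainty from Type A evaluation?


u_A = s / sqrt(n)
u_A = 0.9896 / sqrt(25)
u_A = 0.9896 / 5
u_A = 0.1979

0.1979


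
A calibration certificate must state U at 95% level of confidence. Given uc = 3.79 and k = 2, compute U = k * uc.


U = k * uc
U = 2 * 3.79
U = 7.5800

7.5800


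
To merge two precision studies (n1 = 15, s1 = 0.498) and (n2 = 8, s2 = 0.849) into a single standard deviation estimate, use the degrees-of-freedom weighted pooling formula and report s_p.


s_p = sqrt(((n1-1)*s1^2 + (n2-1)*s2^2) / (n1+n2-2))
numerator = (15-1)*0.498^2 + (8-1)*0.849^2 = 3.472056 + 5.045607 = 8.517663
denominator = 15 + 8 - 2 = 21
s_p^2 = 8.517663 / 21 = 0.405603
s_p = sqrt(0.405603) = 0.6369

0.6369


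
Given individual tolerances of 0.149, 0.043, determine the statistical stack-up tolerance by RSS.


RSS = sqrt(0.149^2 + 0.043^2)
= sqrt(0.02405)
= 0.1551

0.1551


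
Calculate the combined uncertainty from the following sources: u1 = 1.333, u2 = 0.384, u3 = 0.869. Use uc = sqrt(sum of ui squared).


uc = sqrt(1.333^2 + 0.384^2 + 0.869^2)
uc = sqrt(2.679506)
uc = 1.6369

1.6369


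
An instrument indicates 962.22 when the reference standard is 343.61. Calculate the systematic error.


Systematic error = measured - true
= 962.22 - 343.61
= 618.6100

618.6100


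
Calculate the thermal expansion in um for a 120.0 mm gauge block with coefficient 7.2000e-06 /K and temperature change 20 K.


dL = L * alpha * dT
= 120.0 * 7.2000e-06 * 20
= 0.0172800 mm
dL_um = 0.0172800 * 1000 = 17.2800 um

17.2800


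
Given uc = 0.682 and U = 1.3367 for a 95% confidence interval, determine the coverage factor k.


k = U / uc
k = 1.3367 / 0.682
k = 1.96

1.96


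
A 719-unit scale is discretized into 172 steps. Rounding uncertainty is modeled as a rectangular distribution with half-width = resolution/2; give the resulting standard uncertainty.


resolution = range / divisions
resolution = 719 / 172 = 4.1802326
u_res = resolution / (2*sqrt(3))
u_res = 4.1802326 / 3.4641016
u_res = 1.2067

1.2067


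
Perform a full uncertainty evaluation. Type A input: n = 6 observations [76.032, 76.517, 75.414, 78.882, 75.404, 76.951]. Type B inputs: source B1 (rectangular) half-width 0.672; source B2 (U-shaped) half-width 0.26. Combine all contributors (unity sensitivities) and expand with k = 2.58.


mean = (76.032 + 76.517 + 75.414 + 78.882 + 75.404 + 76.951) / 6 = 76.53333333
s = sqrt(sum((x - mean)^2)/(n-1)) = 1.3015824
u_A = s / sqrt(n) = 1.3015824 / sqrt(6) = 0.53136879
u_B1 = 0.672 / sqrt(3) = 0.38797938
u_B2 = 0.26 / sqrt(2) = 0.18384776
uc = sqrt(0.53136879^2 + 0.38797938^2 + 0.18384776^2) = 0.68314039
U = k * uc = 2.58 * 0.68314039
U = 1.7625

1.7625


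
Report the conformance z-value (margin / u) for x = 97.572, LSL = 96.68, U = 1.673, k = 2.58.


u = U / k = 1.673 / 2.58 = 0.64844961
margin = |LSL - x| = |96.68 - 97.572| = 0.892
z = margin / u = 0.892 / 0.64844961
z = 1.3756

1.3756


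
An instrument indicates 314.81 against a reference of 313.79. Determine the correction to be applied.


Correction = standard - reading
= 313.79 - 314.81
= -1.0200

-1.0200


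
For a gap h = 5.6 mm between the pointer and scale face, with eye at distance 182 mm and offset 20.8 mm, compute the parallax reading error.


error = h * offset / d
= 5.6 * 20.8 / 182
= 0.6400

0.6400


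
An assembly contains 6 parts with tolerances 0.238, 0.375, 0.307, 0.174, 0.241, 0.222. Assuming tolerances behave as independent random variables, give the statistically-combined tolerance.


RSS = sqrt(0.238^2 + 0.375^2 + 0.307^2 + 0.174^2 + 0.241^2 + 0.222^2)
= sqrt(0.429159)
= 0.6551

0.6551


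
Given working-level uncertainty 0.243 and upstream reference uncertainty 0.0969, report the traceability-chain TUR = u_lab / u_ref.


TUR = u_lab / u_ref
= 0.243 / 0.0969
= 2.5077

2.5077


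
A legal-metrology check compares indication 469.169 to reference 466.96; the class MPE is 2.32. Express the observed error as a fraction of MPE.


e = indication - reference = 469.169 - 466.96 = 2.2090
|e| = 2.2090
ratio = |e| / MPE = 2.2090 / 2.32
ratio = 0.9522

0.9522


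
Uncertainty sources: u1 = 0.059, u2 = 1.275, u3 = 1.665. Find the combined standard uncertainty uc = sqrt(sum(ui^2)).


uc = sqrt(0.059^2 + 1.275^2 + 1.665^2)
uc = sqrt(4.401331)
uc = 2.0979

2.0979


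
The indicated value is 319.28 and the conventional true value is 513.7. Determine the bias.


Systematic error = measured - true
= 319.28 - 513.7
= -194.4200

-194.4200


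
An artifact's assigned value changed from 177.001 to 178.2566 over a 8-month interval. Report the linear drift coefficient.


rate = (v2 - v1) / months
= (178.2566 - 177.001) / 8
= 1.2556 / 8
= 0.1569

0.1569


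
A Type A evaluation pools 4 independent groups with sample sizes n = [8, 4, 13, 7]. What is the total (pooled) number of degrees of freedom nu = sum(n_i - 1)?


nu = sum_i (n_i - 1)
nu = ((8 - 1) + (4 - 1) + (13 - 1) + (7 - 1))
nu = 7 + 3 + 12 + 6
nu = 28

28


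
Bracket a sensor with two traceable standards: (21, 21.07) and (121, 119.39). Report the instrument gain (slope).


slope = (y2 - y1) / (x2 - x1)
= (119.39 - 21.07) / (121 - 21)
= 98.3200 / 100
= 0.9832

0.9832


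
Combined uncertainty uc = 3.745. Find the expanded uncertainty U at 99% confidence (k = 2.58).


U = k * uc
U = 2.58 * 3.745
U = 9.6621

9.6621


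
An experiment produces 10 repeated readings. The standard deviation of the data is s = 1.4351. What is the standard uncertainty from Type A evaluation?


u_A = s / sqrt(n)
u_A = 1.4351 / sqrt(10)
u_A = 1.4351 / 3.1622777
u_A = 0.4538

0.4538


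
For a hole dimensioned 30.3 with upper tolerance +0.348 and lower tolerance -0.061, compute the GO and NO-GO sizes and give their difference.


GO = nominal - lower_tol (smallest hole = maximum material condition)
GO = 30.3 - 0.061 = 30.239
NO-GO = nominal + upper_tol (largest hole = least material condition)
NO-GO = 30.3 + 0.348 = 30.648
spread = NO-GO - GO = 30.648 - 30.239 = 0.4090

0.4090


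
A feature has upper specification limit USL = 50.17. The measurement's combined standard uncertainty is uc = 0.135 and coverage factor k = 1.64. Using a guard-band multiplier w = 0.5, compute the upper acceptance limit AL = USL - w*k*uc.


U = k * uc = 1.64 * 0.135 = 0.2214
guard band g = w * U = 0.5 * 0.2214 = 0.1107
AL = USL - g = 50.17 - 0.1107
AL = 50.0593

50.0593


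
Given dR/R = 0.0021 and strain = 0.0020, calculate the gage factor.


GF = (dR/R) / epsilon
= 0.0021 / 0.0020
= 1.0500

1.0500


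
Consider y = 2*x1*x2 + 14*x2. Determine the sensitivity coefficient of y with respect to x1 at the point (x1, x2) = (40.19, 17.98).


y = 2*x1*x2 + 14*x2
dy/dx1 = 2*x2
Evaluate at x2 = 17.98: c1 = 2 * 17.98
c1 = 35.9600

35.9600


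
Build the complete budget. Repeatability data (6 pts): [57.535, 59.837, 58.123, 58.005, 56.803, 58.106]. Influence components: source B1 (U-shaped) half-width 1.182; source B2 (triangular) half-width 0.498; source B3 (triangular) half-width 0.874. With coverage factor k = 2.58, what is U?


mean = (57.535 + 59.837 + 58.123 + 58.005 + 56.803 + 58.106) / 6 = 58.06816667
s = sqrt(sum((x - mean)^2)/(n-1)) = 1.0022088
u_A = s / sqrt(n) = 1.0022088 / sqrt(6) = 0.40915003
u_B1 = 1.182 / sqrt(2) = 0.83580022
u_B2 = 0.498 / sqrt(6) = 0.20330765
u_B3 = 0.874 / sqrt(6) = 0.35680901
uc = sqrt(0.40915003^2 + 0.83580022^2 + 0.20330765^2 + 0.35680901^2) = 1.017159
U = k * uc = 2.58 * 1.017159
U = 2.6243

2.6243


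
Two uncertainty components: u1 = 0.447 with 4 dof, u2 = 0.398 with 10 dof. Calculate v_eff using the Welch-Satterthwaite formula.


uc = sqrt(u1^2 + u2^2) = sqrt(0.447^2 + 0.398^2) = 0.59850898
v_eff = uc^4 / (u1^4/v1 + u2^4/v2)
= 0.59850898^4 / (0.447^4/4 + 0.398^4/10)
= 0.12831655 / 0.012490092
v_eff = 10.2735

10.2735


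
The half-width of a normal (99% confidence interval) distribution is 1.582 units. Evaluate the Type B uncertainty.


u_B = half_width / 2.576
u_B = 1.582 / 2.576
u_B = 0.6141

0.6141


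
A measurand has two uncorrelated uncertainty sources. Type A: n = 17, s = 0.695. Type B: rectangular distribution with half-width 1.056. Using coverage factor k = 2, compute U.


u_A = s / sqrt(n) = 0.695 / sqrt(17) = 0.16856226
u_B = half_width / sqrt(3) = 1.056 / sqrt(3) = 0.60968188
uc = sqrt(u_A^2 + u_B^2) = sqrt(0.16856226^2 + 0.60968188^2) = 0.63255453
U = k * uc = 2 * 0.63255453
U = 1.2651

1.2651


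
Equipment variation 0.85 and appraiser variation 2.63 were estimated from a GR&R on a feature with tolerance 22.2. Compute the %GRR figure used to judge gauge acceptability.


GRR = sqrt(EV^2 + AV^2) = sqrt(0.85^2 + 2.63^2) = 2.7639465
%GRR = GRR / tol * 100 = 2.7639465 / 22.2 * 100
%GRR = 12.4502

12.4502


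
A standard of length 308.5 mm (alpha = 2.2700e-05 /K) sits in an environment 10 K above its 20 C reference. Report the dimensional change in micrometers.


dL = L * alpha * dT
= 308.5 * 2.2700e-05 * 10
= 0.0700295 mm
dL_um = 0.0700295 * 1000 = 70.0295 um

70.0295


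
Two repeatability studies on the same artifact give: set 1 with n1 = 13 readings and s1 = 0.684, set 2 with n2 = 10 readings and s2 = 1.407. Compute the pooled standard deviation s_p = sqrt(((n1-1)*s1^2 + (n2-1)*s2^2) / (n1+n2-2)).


s_p = sqrt(((n1-1)*s1^2 + (n2-1)*s2^2) / (n1+n2-2))
numerator = (13-1)*0.684^2 + (10-1)*1.407^2 = 5.614272 + 17.816841 = 23.431113
denominator = 13 + 10 - 2 = 21
s_p^2 = 23.431113 / 21 = 1.1157673
s_p = sqrt(1.1157673) = 1.0563

1.0563


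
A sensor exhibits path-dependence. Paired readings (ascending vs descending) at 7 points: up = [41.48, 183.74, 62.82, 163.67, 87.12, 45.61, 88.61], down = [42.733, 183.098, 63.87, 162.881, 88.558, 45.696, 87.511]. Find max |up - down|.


|41.48 - 42.733| = 1.2530
|183.74 - 183.098| = 0.6420
|62.82 - 63.87| = 1.0500
|163.67 - 162.881| = 0.7890
|87.12 - 88.558| = 1.4380
|45.61 - 45.696| = 0.0860
|88.61 - 87.511| = 1.0990
hysteresis = max(diffs) = 1.4380

1.4380


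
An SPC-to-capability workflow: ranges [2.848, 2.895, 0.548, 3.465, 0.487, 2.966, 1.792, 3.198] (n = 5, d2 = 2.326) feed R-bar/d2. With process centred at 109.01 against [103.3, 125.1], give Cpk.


R_bar = (2.848 + 2.895 + 0.548 + 3.465 + 0.487 + 2.966 + 1.792 + 3.198) / 8 = 2.274875
sigma = R_bar / d2 = 2.274875 / 2.326 = 0.97802021
Cp = (USL - LSL)/(6*sigma) = (125.1 - 103.3)/(6*0.97802021) = 3.7150
Cpu = (125.1 - 109.01)/(3*0.97802021) = 5.4839
Cpl = (109.01 - 103.3)/(3*0.97802021) = 1.9461
Cpk = min(Cpu, Cpl) = 1.9461

1.9461


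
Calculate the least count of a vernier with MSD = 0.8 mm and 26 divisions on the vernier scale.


LC = MSD / n_div
= 0.8 / 26
= 0.0308

0.0308


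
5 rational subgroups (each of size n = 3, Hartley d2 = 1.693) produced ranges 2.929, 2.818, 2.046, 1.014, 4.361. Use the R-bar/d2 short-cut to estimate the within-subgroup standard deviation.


R_bar = (2.929 + 2.818 + 2.046 + 1.014 + 4.361) / 5
R_bar = 13.168 / 5 = 2.6336
sigma_hat = R_bar / d2 = 2.6336 / 1.693 = 1.5556

1.5556


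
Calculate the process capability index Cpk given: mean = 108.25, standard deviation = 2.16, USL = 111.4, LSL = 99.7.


Cpu = (USL - mean) / (3*sigma) = (111.4 - 108.25) / (3*2.16) = 0.4861
Cpl = (mean - LSL) / (3*sigma) = (108.25 - 99.7) / (3*2.16) = 1.3194
Cpk = min(Cpu, Cpl) = 0.4861

0.4861


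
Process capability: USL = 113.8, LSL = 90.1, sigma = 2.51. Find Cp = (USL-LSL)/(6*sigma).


Cp = (USL - LSL) / (6 * sigma)
= (113.8 - 90.1) / (6 * 2.51)
= 23.7000 / 15.0600
= 1.5737

1.5737


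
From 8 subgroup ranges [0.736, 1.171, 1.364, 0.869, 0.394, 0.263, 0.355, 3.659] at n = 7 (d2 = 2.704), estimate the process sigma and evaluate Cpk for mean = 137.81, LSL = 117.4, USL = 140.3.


R_bar = (0.736 + 1.171 + 1.364 + 0.869 + 0.394 + 0.263 + 0.355 + 3.659) / 8 = 1.101375
sigma = R_bar / d2 = 1.101375 / 2.704 = 0.40731324
Cp = (USL - LSL)/(6*sigma) = (140.3 - 117.4)/(6*0.40731324) = 9.3703
Cpu = (140.3 - 137.81)/(3*0.40731324) = 2.0377
Cpl = (137.81 - 117.4)/(3*0.40731324) = 16.7030
Cpk = min(Cpu, Cpl) = 2.0377

2.0377


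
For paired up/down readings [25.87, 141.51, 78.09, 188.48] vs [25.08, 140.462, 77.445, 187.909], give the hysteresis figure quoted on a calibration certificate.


|25.87 - 25.08| = 0.7900
|141.51 - 140.462| = 1.0480
|78.09 - 77.445| = 0.6450
|188.48 - 187.909| = 0.5710
hysteresis = max(diffs) = 1.0480

1.0480


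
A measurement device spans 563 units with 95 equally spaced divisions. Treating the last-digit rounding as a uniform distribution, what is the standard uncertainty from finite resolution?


resolution = range / divisions
resolution = 563 / 95 = 5.9263158
u_res = resolution / (2*sqrt(3))
u_res = 5.9263158 / 3.4641016
u_res = 1.7108

1.7108


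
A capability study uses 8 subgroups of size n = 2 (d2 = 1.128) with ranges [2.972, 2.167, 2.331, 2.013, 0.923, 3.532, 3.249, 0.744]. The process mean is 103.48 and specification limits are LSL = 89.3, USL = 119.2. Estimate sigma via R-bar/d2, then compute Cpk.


R_bar = (2.972 + 2.167 + 2.331 + 2.013 + 0.923 + 3.532 + 3.249 + 0.744) / 8 = 2.241375
sigma = R_bar / d2 = 2.241375 / 1.128 = 1.9870346
Cp = (USL - LSL)/(6*sigma) = (119.2 - 89.3)/(6*1.9870346) = 2.5079
Cpu = (119.2 - 103.48)/(3*1.9870346) = 2.6371
Cpl = (103.48 - 89.3)/(3*1.9870346) = 2.3788
Cpk = min(Cpu, Cpl) = 2.3788

2.3788


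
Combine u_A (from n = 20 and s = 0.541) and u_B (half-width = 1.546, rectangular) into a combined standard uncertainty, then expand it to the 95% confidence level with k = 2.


u_A = s / sqrt(n) = 0.541 / sqrt(20) = 0.12097128
u_B = half_width / sqrt(3) = 1.546 / sqrt(3) = 0.89258352
uc = sqrt(u_A^2 + u_B^2) = sqrt(0.12097128^2 + 0.89258352^2) = 0.9007438
U = k * uc = 2 * 0.9007438
U = 1.8015

1.8015


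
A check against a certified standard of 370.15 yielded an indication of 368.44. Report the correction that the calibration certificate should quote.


Correction = standard - reading
= 370.15 - 368.44
= 1.7100

1.7100


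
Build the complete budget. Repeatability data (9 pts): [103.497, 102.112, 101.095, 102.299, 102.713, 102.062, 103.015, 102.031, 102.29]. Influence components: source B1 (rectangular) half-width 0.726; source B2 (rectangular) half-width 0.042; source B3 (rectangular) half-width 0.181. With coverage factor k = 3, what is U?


mean = (103.497 + 102.112 + 101.095 + 102.299 + 102.713 + 102.062 + 103.015 + 102.031 + 102.29) / 9 = 102.346
s = sqrt(sum((x - mean)^2)/(n-1)) = 0.68117857
u_A = s / sqrt(n) = 0.68117857 / sqrt(9) = 0.22705952
u_B1 = 0.726 / sqrt(3) = 0.4191563
u_B2 = 0.042 / sqrt(3) = 0.024248711
u_B3 = 0.181 / sqrt(3) = 0.1045004
uc = sqrt(0.22705952^2 + 0.4191563^2 + 0.024248711^2 + 0.1045004^2) = 0.48862702
U = k * uc = 3 * 0.48862702
U = 1.4659

1.4659


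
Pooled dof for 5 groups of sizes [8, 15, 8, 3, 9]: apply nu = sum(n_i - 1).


nu = sum_i (n_i - 1)
nu = ((8 - 1) + (15 - 1) + (8 - 1) + (3 - 1) + (9 - 1))
nu = 7 + 14 + 7 + 2 + 8
nu = 38

38


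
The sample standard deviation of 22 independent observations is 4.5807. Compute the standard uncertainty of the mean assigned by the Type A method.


u_A = s / sqrt(n)
u_A = 4.5807 / sqrt(22)
u_A = 4.5807 / 4.6904158
u_A = 0.9766

0.9766


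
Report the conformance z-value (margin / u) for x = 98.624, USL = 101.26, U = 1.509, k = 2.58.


u = U / k = 1.509 / 2.58 = 0.58488372
margin = |USL - x| = |101.26 - 98.624| = 2.636
z = margin / u = 2.636 / 0.58488372
z = 4.5069

4.5069


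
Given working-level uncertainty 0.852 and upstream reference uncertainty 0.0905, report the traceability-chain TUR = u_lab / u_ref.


TUR = u_lab / u_ref
= 0.852 / 0.0905
= 9.4144

9.4144


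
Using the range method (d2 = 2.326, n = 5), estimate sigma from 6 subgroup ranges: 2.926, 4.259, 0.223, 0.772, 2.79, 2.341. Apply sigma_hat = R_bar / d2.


R_bar = (2.926 + 4.259 + 0.223 + 0.772 + 2.79 + 2.341) / 6
R_bar = 13.311 / 6 = 2.2185
sigma_hat = R_bar / d2 = 2.2185 / 2.326 = 0.9538

0.9538


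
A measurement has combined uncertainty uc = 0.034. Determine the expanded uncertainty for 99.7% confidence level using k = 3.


U = k * uc
U = 3 * 0.034
U = 0.1020

0.1020


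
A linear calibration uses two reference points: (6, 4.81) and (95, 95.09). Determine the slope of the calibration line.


slope = (y2 - y1) / (x2 - x1)
= (95.09 - 4.81) / (95 - 6)
= 90.2800 / 89
= 1.0144

1.0144


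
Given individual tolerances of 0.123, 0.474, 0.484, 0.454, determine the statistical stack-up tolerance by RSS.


RSS = sqrt(0.123^2 + 0.474^2 + 0.484^2 + 0.454^2)
= sqrt(0.680177)
= 0.8247

0.8247


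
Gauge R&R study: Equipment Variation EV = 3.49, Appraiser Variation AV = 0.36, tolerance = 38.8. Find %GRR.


GRR = sqrt(EV^2 + AV^2) = sqrt(3.49^2 + 0.36^2) = 3.5085182
%GRR = GRR / tol * 100 = 3.5085182 / 38.8 * 100
%GRR = 9.0426

9.0426


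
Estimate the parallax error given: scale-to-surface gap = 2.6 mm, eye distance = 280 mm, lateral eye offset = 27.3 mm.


error = h * offset / d
= 2.6 * 27.3 / 280
= 0.2535

0.2535


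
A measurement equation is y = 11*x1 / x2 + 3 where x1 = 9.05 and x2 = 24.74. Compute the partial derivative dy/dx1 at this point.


y = 11*x1 / x2 + 3
dy/dx1 = 11/x2
Evaluate at x2 = 24.74: c1 = 11 / 24.74
c1 = 0.4446

0.4446


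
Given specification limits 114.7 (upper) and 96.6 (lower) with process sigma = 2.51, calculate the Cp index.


Cp = (USL - LSL) / (6 * sigma)
= (114.7 - 96.6) / (6 * 2.51)
= 18.1000 / 15.0600
= 1.2019

1.2019


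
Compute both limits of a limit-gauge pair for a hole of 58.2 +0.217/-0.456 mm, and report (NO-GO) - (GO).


GO = nominal - lower_tol (smallest hole = maximum material condition)
GO = 58.2 - 0.456 = 57.744
NO-GO = nominal + upper_tol (largest hole = least material condition)
NO-GO = 58.2 + 0.217 = 58.417
spread = NO-GO - GO = 58.417 - 57.744 = 0.6730

0.6730


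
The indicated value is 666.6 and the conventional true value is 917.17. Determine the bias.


Systematic error = measured - true
= 666.6 - 917.17
= -250.5700

-250.5700


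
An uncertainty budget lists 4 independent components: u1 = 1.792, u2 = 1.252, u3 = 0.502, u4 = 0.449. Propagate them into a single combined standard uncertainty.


uc = sqrt(1.792^2 + 1.252^2 + 0.502^2 + 0.449^2)
uc = sqrt(5.232373)
uc = 2.2874

2.2874


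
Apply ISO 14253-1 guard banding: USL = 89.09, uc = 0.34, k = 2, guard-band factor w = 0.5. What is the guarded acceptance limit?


U = k * uc = 2 * 0.34 = 0.68
guard band g = w * U = 0.5 * 0.68 = 0.34
AL = USL - g = 89.09 - 0.34
AL = 88.7500

88.7500


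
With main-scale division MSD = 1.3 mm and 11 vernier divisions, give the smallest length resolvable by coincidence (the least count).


LC = MSD / n_div
= 1.3 / 11
= 0.1182

0.1182


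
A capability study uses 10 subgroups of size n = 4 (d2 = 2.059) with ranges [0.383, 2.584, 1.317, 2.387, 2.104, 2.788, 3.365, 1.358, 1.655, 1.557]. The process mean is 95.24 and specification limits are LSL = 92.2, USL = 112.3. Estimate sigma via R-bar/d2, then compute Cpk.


R_bar = (0.383 + 2.584 + 1.317 + 2.387 + 2.104 + 2.788 + 3.365 + 1.358 + 1.655 + 1.557) / 10 = 1.9498
sigma = R_bar / d2 = 1.9498 / 2.059 = 0.94696455
Cp = (USL - LSL)/(6*sigma) = (112.3 - 92.2)/(6*0.94696455) = 3.5376
Cpu = (112.3 - 95.24)/(3*0.94696455) = 6.0052
Cpl = (95.24 - 92.2)/(3*0.94696455) = 1.0701
Cpk = min(Cpu, Cpl) = 1.0701

1.0701


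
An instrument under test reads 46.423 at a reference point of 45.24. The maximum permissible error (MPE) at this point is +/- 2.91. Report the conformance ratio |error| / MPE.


e = indication - reference = 46.423 - 45.24 = 1.1830
|e| = 1.1830
ratio = |e| / MPE = 1.1830 / 2.91
ratio = 0.4065

0.4065


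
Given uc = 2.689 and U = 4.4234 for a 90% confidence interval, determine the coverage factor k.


k = U / uc
k = 4.4234 / 2.689
k = 1.645

1.645


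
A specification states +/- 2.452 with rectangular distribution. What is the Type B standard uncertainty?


u_B = half_width / sqrt(3)
u_B = 2.452 / 1.7320508
u_B = 1.4157

1.4157


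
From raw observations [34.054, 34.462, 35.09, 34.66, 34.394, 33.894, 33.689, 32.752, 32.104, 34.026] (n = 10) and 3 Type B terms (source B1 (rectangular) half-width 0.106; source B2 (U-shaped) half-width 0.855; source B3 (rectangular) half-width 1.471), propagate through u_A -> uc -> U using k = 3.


mean = (34.054 + 34.462 + 35.09 + 34.66 + 34.394 + 33.894 + 33.689 + 32.752 + 32.104 + 34.026) / 10 = 33.9125
s = sqrt(sum((x - mean)^2)/(n-1)) = 0.89316457
u_A = s / sqrt(n) = 0.89316457 / sqrt(10) = 0.28244344
u_B1 = 0.106 / sqrt(3) = 0.061199129
u_B2 = 0.855 / sqrt(2) = 0.6045763
u_B3 = 1.471 / sqrt(3) = 0.84928225
uc = sqrt(0.28244344^2 + 0.061199129^2 + 0.6045763^2 + 0.84928225^2) = 1.0818098
U = k * uc = 3 * 1.0818098
U = 3.2454

3.2454


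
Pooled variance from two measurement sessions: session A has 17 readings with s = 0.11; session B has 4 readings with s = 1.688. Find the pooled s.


s_p = sqrt(((n1-1)*s1^2 + (n2-1)*s2^2) / (n1+n2-2))
numerator = (17-1)*0.11^2 + (4-1)*1.688^2 = 0.1936 + 8.548032 = 8.741632
denominator = 17 + 4 - 2 = 19
s_p^2 = 8.741632 / 19 = 0.46008589
s_p = sqrt(0.46008589) = 0.6783

0.6783


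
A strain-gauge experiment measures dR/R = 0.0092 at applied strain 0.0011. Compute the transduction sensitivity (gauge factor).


GF = (dR/R) / epsilon
= 0.0092 / 0.0011
= 8.3636

8.3636


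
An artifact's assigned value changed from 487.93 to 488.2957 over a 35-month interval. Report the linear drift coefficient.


rate = (v2 - v1) / months
= (488.2957 - 487.93) / 35
= 0.3657 / 35
= 0.0104

0.0104


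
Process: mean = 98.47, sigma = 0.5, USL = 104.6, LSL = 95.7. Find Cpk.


Cpu = (USL - mean) / (3*sigma) = (104.6 - 98.47) / (3*0.5) = 4.0867
Cpl = (mean - LSL) / (3*sigma) = (98.47 - 95.7) / (3*0.5) = 1.8467
Cpk = min(Cpu, Cpl) = 1.8467

1.8467


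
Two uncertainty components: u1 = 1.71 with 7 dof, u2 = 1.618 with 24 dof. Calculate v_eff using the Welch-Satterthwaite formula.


uc = sqrt(u1^2 + u2^2) = sqrt(1.71^2 + 1.618^2) = 2.3541504
v_eff = uc^4 / (u1^4/v1 + u2^4/v2)
= 2.3541504^4 / (1.71^4/7 + 1.618^4/24)
= 30.714031 / 1.5070437
v_eff = 20.3803

20.3803


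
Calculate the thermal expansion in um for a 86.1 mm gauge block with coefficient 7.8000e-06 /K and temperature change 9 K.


dL = L * alpha * dT
= 86.1 * 7.8000e-06 * 9
= 0.0060442 mm
dL_um = 0.0060442 * 1000 = 6.0442 um

6.0442


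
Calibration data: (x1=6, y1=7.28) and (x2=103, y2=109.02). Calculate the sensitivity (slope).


slope = (y2 - y1) / (x2 - x1)
= (109.02 - 7.28) / (103 - 6)
= 101.7400 / 97
= 1.0489

1.0489


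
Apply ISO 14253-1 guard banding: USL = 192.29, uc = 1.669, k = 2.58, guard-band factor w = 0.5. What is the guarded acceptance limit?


U = k * uc = 2.58 * 1.669 = 4.30602
guard band g = w * U = 0.5 * 4.30602 = 2.15301
AL = USL - g = 192.29 - 2.15301
AL = 190.1370

190.1370


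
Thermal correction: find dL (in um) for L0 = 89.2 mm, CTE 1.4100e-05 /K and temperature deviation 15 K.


dL = L * alpha * dT
= 89.2 * 1.4100e-05 * 15
= 0.0188658 mm
dL_um = 0.0188658 * 1000 = 18.8658 um

18.8658


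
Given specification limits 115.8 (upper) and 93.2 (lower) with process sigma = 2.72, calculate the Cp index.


Cp = (USL - LSL) / (6 * sigma)
= (115.8 - 93.2) / (6 * 2.72)
= 22.6000 / 16.3200
= 1.3848

1.3848


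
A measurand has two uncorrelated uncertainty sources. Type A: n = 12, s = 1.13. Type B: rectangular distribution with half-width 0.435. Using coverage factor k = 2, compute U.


u_A = s / sqrt(n) = 1.13 / sqrt(12) = 0.3262029
u_B = half_width / sqrt(3) = 0.435 / sqrt(3) = 0.25114737
uc = sqrt(u_A^2 + u_B^2) = sqrt(0.3262029^2 + 0.25114737^2) = 0.41168354
U = k * uc = 2 * 0.41168354
U = 0.8234

0.8234


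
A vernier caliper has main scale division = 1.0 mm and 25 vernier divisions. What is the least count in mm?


LC = MSD / n_div
= 1.0 / 25
= 0.0400

0.0400


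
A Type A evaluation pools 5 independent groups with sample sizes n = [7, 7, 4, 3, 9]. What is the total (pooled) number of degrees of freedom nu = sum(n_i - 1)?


nu = sum_i (n_i - 1)
nu = ((7 - 1) + (7 - 1) + (4 - 1) + (3 - 1) + (9 - 1))
nu = 6 + 6 + 3 + 2 + 8
nu = 25

25


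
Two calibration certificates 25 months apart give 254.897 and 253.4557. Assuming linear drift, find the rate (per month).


rate = (v2 - v1) / months
= (253.4557 - 254.897) / 25
= -1.4413 / 25
= -0.0577

-0.0577


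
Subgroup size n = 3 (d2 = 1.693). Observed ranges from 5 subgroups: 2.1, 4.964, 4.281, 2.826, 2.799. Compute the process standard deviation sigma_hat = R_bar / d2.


R_bar = (2.1 + 4.964 + 4.281 + 2.826 + 2.799) / 5
R_bar = 16.97 / 5 = 3.394
sigma_hat = R_bar / d2 = 3.394 / 1.693 = 2.0047

2.0047


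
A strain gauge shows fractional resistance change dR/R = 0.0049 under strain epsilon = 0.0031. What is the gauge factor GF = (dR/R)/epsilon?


GF = (dR/R) / epsilon
= 0.0049 / 0.0031
= 1.5806

1.5806


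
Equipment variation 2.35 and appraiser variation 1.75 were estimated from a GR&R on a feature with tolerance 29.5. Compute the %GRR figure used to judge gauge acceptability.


GRR = sqrt(EV^2 + AV^2) = sqrt(2.35^2 + 1.75^2) = 2.9300171
%GRR = GRR / tol * 100 = 2.9300171 / 29.5 * 100
%GRR = 9.9323

9.9323


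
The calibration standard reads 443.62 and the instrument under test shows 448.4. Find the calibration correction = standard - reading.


Correction = standard - reading
= 443.62 - 448.4
= -4.7800

-4.7800


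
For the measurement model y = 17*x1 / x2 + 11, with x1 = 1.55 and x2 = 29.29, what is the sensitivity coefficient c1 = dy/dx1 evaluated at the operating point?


y = 17*x1 / x2 + 11
dy/dx1 = 17/x2
Evaluate at x2 = 29.29: c1 = 17 / 29.29
c1 = 0.5804

0.5804


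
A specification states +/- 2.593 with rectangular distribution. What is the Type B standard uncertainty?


u_B = half_width / sqrt(3)
u_B = 2.593 / 1.7320508
u_B = 1.4971

1.4971


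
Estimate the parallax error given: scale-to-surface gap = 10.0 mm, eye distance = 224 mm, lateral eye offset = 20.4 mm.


error = h * offset / d
= 10.0 * 20.4 / 224
= 0.9107

0.9107


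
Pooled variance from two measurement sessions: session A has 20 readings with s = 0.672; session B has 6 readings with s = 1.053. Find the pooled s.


s_p = sqrt(((n1-1)*s1^2 + (n2-1)*s2^2) / (n1+n2-2))
numerator = (20-1)*0.672^2 + (6-1)*1.053^2 = 8.580096 + 5.544045 = 14.124141
denominator = 20 + 6 - 2 = 24
s_p^2 = 14.124141 / 24 = 0.58850587
s_p = sqrt(0.58850587) = 0.7671

0.7671


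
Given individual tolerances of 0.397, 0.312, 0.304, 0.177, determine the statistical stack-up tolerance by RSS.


RSS = sqrt(0.397^2 + 0.312^2 + 0.304^2 + 0.177^2)
= sqrt(0.378698)
= 0.6154

0.6154


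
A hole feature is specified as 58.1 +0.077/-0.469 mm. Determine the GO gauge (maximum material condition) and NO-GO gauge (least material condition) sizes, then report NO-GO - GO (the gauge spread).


GO = nominal - lower_tol (smallest hole = maximum material condition)
GO = 58.1 - 0.469 = 57.631
NO-GO = nominal + upper_tol (largest hole = least material condition)
NO-GO = 58.1 + 0.077 = 58.177
spread = NO-GO - GO = 58.177 - 57.631 = 0.5460

0.5460


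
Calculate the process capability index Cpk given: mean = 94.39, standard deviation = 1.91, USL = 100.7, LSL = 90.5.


Cpu = (USL - mean) / (3*sigma) = (100.7 - 94.39) / (3*1.91) = 1.1012
Cpl = (mean - LSL) / (3*sigma) = (94.39 - 90.5) / (3*1.91) = 0.6789
Cpk = min(Cpu, Cpl) = 0.6789

0.6789


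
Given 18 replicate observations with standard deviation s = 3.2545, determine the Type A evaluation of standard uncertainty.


u_A = s / sqrt(n)
u_A = 3.2545 / sqrt(18)
u_A = 3.2545 / 4.2426407
u_A = 0.7671

0.7671


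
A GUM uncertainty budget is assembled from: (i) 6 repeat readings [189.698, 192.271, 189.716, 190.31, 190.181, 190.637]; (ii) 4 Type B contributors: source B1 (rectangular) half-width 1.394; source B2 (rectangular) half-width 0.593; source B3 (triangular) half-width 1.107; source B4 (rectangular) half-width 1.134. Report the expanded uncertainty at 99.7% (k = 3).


mean = (189.698 + 192.271 + 189.716 + 190.31 + 190.181 + 190.637) / 6 = 190.4688333
s = sqrt(sum((x - mean)^2)/(n-1)) = 0.9534257
u_A = s / sqrt(n) = 0.9534257 / sqrt(6) = 0.38923441
u_B1 = 1.394 / sqrt(3) = 0.80482628
u_B2 = 0.593 / sqrt(3) = 0.34236871
u_B3 = 1.107 / sqrt(6) = 0.45193086
u_B4 = 1.134 / sqrt(3) = 0.65471521
uc = sqrt(0.38923441^2 + 0.80482628^2 + 0.34236871^2 + 0.45193086^2 + 0.65471521^2) = 1.2447323
U = k * uc = 3 * 1.2447323
U = 3.7342

3.7342


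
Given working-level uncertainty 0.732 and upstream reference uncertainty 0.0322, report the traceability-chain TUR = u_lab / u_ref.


TUR = u_lab / u_ref
= 0.732 / 0.0322
= 22.7329

22.7329


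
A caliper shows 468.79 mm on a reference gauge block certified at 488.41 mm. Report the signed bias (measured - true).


Systematic error = measured - true
= 468.79 - 488.41
= -19.6200

-19.6200


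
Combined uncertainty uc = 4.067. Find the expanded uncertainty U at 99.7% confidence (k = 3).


U = k * uc
U = 3 * 4.067
U = 12.2010

12.2010


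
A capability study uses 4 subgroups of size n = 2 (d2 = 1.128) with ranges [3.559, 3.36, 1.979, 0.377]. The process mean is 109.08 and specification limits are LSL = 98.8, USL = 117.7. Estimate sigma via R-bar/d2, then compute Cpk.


R_bar = (3.559 + 3.36 + 1.979 + 0.377) / 4 = 2.31875
sigma = R_bar / d2 = 2.31875 / 1.128 = 2.0556294
Cp = (USL - LSL)/(6*sigma) = (117.7 - 98.8)/(6*2.0556294) = 1.5324
Cpu = (117.7 - 109.08)/(3*2.0556294) = 1.3978
Cpl = (109.08 - 98.8)/(3*2.0556294) = 1.6670
Cpk = min(Cpu, Cpl) = 1.3978

1.3978


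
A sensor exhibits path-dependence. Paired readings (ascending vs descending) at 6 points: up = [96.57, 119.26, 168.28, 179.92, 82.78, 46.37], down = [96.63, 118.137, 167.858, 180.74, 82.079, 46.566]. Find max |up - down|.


|96.57 - 96.63| = 0.0600
|119.26 - 118.137| = 1.1230
|168.28 - 167.858| = 0.4220
|179.92 - 180.74| = 0.8200
|82.78 - 82.079| = 0.7010
|46.37 - 46.566| = 0.1960
hysteresis = max(diffs) = 1.1230

1.1230
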